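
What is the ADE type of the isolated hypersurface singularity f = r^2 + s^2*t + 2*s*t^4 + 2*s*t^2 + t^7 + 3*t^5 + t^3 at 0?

D_{6}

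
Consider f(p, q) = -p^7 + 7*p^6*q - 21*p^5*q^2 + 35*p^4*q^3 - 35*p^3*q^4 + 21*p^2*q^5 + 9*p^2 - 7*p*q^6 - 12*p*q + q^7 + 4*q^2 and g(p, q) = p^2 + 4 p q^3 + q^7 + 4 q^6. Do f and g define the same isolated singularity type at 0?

Yes.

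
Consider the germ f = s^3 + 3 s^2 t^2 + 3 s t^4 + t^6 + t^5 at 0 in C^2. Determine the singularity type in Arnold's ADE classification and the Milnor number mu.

Type E8, Milnor number mu = 8.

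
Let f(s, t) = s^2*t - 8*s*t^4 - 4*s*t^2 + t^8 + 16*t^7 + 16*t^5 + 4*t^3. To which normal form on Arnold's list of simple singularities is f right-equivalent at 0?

D_9

The Hessian of f at 0 has rank 0. Corank 2; j^3 = t*(s - 2*t)^2 has shape L^2 M (L != M), so D-series; mu = 9 gives D_9.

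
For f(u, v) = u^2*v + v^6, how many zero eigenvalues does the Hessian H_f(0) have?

2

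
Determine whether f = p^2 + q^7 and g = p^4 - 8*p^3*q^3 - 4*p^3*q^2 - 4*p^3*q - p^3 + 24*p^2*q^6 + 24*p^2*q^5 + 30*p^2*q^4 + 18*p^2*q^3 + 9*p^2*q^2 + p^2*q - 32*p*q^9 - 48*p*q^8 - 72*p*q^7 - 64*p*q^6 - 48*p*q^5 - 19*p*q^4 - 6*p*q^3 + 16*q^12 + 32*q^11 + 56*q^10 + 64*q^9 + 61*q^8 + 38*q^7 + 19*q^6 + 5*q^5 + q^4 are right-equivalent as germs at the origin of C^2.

No.

The Hessian of f at 0 is [[2, 0], [0, 0]] with rank 1, so corank 1. A Groebner basis of the Jacobian ideal J(f) in C{p,q} is {q^6, p}; counting standard monomials gives mu = 6. Corank 1: A-series; mu = 6 gives A_6. The Hessian of g at 0 is [[0, 0], [0, 0]] with rank 0, so corank 2. A Groebner basis of the Jacobian ideal J(g) in C{p,q} is {p*q^2, p*q/3 + q^3, p^2 - 4*p*q/3}; counting standard monomials gives mu = 5. Corank 2; j^3 = -p^2*(p - q) has shape L^2 M (L != M), so D-series; mu = 5 gives D_5. f is A_6 but g is D_5, hence not right-equivalent.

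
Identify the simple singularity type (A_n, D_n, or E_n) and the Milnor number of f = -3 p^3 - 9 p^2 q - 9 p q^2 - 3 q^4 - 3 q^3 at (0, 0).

Type E_6, Milnor number mu = 6.

The Hessian of f at 0 has rank 0. Corank 2; j^3 = -3*(p + q)^3 is a perfect cube, so E-series; the 4-jet and mu = 6 give E_6.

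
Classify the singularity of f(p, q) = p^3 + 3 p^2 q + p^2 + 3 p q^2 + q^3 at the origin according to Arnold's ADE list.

A_2

The Hessian of f at 0 has rank 1. Corank 1: A-series; mu = 2 gives A_2.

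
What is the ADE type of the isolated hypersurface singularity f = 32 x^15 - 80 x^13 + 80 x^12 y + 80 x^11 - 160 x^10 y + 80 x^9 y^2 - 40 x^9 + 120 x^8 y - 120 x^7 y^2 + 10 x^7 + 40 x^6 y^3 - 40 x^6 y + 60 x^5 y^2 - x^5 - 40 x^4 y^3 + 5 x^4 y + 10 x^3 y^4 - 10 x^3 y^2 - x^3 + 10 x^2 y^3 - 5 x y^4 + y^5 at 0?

The Hessian of f at 0 is [[0, 0], [0, 0]] with rank 0, so corank 2. A Groebner basis of the Jacobian ideal J(f) in C{x,y} is {y^5, x*y^3 - y^4/4, x^2}; counting standard monomials gives mu = 8. Corank 2; j^3 = -x^3 is a perfect cube, so E-series; the 5-jet and mu = 8 give E_8.

E8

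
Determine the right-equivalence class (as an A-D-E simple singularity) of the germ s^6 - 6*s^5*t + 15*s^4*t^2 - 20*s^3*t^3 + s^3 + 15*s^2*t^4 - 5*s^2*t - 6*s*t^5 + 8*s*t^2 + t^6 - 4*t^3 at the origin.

D_{7}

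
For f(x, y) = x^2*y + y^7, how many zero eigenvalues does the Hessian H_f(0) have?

Hessian at 0 has rank 0.

2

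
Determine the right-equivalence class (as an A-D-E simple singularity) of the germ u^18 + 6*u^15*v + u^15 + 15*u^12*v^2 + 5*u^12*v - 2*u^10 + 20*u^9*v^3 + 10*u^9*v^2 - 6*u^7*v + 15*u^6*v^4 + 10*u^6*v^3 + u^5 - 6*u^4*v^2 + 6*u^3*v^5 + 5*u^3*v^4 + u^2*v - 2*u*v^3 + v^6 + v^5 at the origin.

D_7

The Hessian of f at 0 has rank 0. Corank 2; j^3 = u^2*v has shape L^2 M (L != M), so D-series; mu = 7 gives D_7.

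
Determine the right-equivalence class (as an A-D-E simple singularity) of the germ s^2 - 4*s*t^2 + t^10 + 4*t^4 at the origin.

A9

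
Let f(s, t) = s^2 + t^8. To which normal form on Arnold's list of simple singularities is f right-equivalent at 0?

The Hessian of f at 0 has rank 1. Corank 1: A-series; mu = 7 gives A_7.

A_{7}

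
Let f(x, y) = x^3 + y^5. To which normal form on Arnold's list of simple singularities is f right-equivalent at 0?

E_8

The Hessian of f at 0 is [[0, 0], [0, 0]] with rank 0, so corank 2. A Groebner basis of the Jacobian ideal J(f) in C{x,y} is {y^4, x^2}; counting standard monomials gives mu = 8. Corank 2; j^3 = x^3 is a perfect cube, so E-series; the 5-jet and mu = 8 give E_8.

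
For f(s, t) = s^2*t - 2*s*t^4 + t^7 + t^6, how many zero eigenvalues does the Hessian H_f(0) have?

2

Hessian at 0 has rank 0.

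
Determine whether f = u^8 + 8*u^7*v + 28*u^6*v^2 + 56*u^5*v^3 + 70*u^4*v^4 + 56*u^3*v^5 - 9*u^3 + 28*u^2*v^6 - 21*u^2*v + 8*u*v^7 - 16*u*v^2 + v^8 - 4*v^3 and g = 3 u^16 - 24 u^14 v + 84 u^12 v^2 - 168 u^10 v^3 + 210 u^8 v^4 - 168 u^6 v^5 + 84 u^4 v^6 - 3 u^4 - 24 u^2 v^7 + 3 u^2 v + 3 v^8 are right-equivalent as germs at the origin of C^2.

Yes.

The Hessian of f at 0 has rank 0. Corank 2; j^3 = -(u + v)*(3*u + 2*v)^2 has shape L^2 M (L != M), so D-series; mu = 9 gives D_9. The Hessian of g at 0 has rank 0. Corank 2; j^3 = 3*u^2*v has shape L^2 M (L != M), so D-series; mu = 9 gives D_9. Both have type D_9, hence right-equivalent.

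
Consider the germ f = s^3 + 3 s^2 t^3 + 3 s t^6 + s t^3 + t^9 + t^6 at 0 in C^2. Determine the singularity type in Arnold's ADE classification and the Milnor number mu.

The Hessian of f at 0 is [[0, 0], [0, 0]] with rank 0, so corank 2. A Groebner basis of the Jacobian ideal J(f) in C{s,t} is {s^3, s*t^2, 3*s^2 + t^3}; counting standard monomials gives mu = 7. Corank 2; j^3 = s^3 is a perfect cube, so E-series; the 4-jet and mu = 7 give E_7.

Type E_7, Milnor number mu = 7.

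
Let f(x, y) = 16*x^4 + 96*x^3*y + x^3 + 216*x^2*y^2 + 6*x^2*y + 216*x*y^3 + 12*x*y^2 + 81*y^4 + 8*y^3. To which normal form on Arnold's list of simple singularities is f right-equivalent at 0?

E_{6}

The Hessian of f at 0 has rank 0. Corank 2; j^3 = (x + 2*y)^3 is a perfect cube, so E-series; the 4-jet and mu = 6 give E_6.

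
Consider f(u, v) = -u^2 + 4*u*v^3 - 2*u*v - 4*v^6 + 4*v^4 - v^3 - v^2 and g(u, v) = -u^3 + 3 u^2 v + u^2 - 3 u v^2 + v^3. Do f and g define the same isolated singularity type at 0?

Yes.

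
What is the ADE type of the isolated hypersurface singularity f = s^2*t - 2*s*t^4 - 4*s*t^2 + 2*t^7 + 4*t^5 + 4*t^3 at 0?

The Hessian of f at 0 has rank 0. Corank 2; j^3 = t*(s - 2*t)^2 has shape L^2 M (L != M), so D-series; mu = 8 gives D_8.

D_8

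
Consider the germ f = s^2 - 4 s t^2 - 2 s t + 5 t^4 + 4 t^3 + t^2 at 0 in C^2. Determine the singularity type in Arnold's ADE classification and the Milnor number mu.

The Hessian of f at 0 has rank 1. Corank 1: A-series; mu = 3 gives A_3.

Type A_{3}, Milnor number mu = 3.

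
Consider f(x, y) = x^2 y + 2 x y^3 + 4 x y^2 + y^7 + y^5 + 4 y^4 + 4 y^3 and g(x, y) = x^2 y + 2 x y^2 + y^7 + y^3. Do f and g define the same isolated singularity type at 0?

The Hessian of f at 0 has rank 0. Corank 2; j^3 = y*(x + 2*y)^2 has shape L^2 M (L != M), so D-series; mu = 8 gives D_8. The Hessian of g at 0 has rank 0. Corank 2; j^3 = y*(x + y)^2 has shape L^2 M (L != M), so D-series; mu = 8 gives D_8. Both have type D_8, hence right-equivalent.

Yes.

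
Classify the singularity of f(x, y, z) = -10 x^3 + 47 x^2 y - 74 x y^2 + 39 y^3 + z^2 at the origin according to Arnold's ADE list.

D4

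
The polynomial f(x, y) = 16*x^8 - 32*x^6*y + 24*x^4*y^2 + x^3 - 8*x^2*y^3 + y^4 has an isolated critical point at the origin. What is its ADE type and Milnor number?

Type E6, Milnor number mu = 6.

The Hessian of f at 0 has rank 0. Corank 2; j^3 = x^3 is a perfect cube, so E-series; the 4-jet and mu = 6 give E_6.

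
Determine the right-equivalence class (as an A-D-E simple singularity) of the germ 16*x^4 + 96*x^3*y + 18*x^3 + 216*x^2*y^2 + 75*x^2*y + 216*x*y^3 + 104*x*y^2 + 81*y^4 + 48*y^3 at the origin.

The Hessian of f at 0 is [[0, 0], [0, 0]] with rank 0, so corank 2. A Groebner basis of the Jacobian ideal J(f) in C{x,y} is {x*y^2 + 27*x*y/2 + 18*y^2, -81*x*y/8 + y^3 - 27*y^2/2, x^2 + 17*x*y/6 + 2*y^2}; counting standard monomials gives mu = 5. Corank 2; j^3 = (2*x + 3*y)*(3*x + 4*y)^2 has shape L^2 M (L != M), so D-series; mu = 5 gives D_5.

D_5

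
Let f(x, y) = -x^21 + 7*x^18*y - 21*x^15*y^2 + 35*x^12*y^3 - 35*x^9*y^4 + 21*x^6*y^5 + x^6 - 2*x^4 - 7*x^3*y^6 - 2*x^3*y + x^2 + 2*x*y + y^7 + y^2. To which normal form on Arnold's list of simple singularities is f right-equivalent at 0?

A_{6}

The Hessian of f at 0 has rank 1. Corank 1: A-series; mu = 6 gives A_6.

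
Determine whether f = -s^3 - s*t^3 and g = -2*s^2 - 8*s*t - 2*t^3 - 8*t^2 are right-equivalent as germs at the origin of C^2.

The Hessian of f at 0 has rank 0. Corank 2; j^3 = -s^3 is a perfect cube, so E-series; the 4-jet and mu = 7 give E_7. The Hessian of g at 0 has rank 1. Corank 1: A-series; mu = 2 gives A_2. f is E_7 but g is A_2, hence not right-equivalent.

No.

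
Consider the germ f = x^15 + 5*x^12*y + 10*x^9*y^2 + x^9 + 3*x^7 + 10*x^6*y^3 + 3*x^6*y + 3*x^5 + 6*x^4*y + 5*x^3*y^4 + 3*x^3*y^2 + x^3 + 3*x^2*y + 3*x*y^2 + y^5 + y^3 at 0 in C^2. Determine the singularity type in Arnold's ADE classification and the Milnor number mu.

The Hessian of f at 0 has rank 0. Corank 2; j^3 = (x + y)^3 is a perfect cube, so E-series; the 5-jet and mu = 8 give E_8.

Type E_{8}, Milnor number mu = 8.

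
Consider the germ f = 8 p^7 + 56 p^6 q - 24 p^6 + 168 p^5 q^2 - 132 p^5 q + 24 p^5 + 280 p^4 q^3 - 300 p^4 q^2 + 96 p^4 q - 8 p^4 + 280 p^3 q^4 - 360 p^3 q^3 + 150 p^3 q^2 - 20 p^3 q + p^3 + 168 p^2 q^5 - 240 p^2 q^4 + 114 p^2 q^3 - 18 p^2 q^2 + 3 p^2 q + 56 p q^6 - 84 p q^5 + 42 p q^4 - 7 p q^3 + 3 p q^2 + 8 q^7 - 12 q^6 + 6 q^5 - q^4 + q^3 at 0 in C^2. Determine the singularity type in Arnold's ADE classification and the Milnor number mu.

Type E7, Milnor number mu = 7.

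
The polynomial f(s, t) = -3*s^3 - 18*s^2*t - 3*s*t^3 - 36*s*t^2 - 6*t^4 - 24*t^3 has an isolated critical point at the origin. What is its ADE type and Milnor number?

The Hessian of f at 0 has rank 0. Corank 2; j^3 = -3*(s + 2*t)^3 is a perfect cube, so E-series; the 4-jet and mu = 7 give E_7.

Type E_7, Milnor number mu = 7.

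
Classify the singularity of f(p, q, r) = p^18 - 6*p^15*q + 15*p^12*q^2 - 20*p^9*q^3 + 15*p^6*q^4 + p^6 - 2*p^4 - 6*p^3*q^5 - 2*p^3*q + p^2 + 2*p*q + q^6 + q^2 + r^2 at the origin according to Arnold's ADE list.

A_{5}

The Hessian of f at 0 has rank 2. Corank 1: A-series; mu = 5 gives A_5.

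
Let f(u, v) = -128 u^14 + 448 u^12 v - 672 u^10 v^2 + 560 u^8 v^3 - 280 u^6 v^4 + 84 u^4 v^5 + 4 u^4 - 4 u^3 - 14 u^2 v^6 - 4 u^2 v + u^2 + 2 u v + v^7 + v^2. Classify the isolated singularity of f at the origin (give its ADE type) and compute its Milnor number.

The Hessian of f at 0 is [[2, 2], [2, 2]] with rank 1, so corank 1. A Groebner basis of the Jacobian ideal J(f) in C{u,v} is {7*u*v/6 + 5*u/24 + v^4 - 2*v^3/3 + 3*v^2/4 + 5*v/24, u*v^2 + 2*u*v/3 + u/12 + v^3/3 + v^2/2 + v/12, u^2 - u/2 - v/2}; counting standard monomials gives mu = 6. Corank 1: A-series; mu = 6 gives A_6.

Type A_{6}, Milnor number mu = 6.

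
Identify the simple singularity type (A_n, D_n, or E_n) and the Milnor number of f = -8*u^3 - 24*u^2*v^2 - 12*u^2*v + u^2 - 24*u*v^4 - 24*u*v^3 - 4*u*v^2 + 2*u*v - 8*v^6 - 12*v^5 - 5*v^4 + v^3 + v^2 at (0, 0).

Type A_2, Milnor number mu = 2.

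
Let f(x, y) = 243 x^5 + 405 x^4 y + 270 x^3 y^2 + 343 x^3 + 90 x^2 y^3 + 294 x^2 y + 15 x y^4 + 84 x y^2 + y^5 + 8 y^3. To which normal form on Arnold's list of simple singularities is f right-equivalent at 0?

The Hessian of f at 0 has rank 0. Corank 2; j^3 = (7*x + 2*y)^3 is a perfect cube, so E-series; the 5-jet and mu = 8 give E_8.

E_8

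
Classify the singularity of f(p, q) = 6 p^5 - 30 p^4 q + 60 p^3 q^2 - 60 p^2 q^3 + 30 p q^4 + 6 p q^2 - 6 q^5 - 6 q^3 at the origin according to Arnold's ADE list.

The Hessian of f at 0 has rank 0. Corank 2; j^3 = 6*q^2*(p - q) has shape L^2 M (L != M), so D-series; mu = 6 gives D_6.

D6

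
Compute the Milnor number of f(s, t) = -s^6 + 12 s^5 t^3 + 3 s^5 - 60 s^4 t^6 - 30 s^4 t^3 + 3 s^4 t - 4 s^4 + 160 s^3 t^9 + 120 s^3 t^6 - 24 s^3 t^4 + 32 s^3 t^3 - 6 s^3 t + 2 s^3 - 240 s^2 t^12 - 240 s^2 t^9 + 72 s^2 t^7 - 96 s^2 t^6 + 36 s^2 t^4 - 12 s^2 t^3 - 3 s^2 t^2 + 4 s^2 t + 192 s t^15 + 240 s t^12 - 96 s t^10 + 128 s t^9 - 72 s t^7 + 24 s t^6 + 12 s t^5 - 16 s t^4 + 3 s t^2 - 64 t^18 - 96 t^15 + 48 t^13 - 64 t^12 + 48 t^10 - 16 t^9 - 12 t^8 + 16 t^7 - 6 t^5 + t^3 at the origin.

The Hessian of f at 0 is [[0, 0], [0, 0]] with rank 0, so corank 2. A Groebner basis of the Jacobian ideal J(f) in C{s,t} is {t^3, s^2 - 3*t^2/2, s*t + 3*t^2/2}; counting standard monomials gives mu = 4. Corank 2; j^3 = (s + t)*(2*s^2 + 2*s*t + t^2) splits into three distinct lines over C (the quadratic factor has nonzero discriminant), so D_4.

4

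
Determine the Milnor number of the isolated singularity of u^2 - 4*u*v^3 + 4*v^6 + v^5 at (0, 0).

The Hessian of f at 0 is [[2, 0], [0, 0]] with rank 1, so corank 1. A Groebner basis of the Jacobian ideal J(f) in C{u,v} is {-u/2 + v^3, u^2, u*v}; counting standard monomials gives mu = 4. Corank 1: A-series; mu = 4 gives A_4.

4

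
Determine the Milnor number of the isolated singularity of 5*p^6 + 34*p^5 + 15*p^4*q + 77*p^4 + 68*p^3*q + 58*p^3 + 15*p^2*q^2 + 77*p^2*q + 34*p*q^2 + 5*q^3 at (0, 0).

The Hessian of f at 0 is [[0, 0], [0, 0]] with rank 0, so corank 2. A Groebner basis of the Jacobian ideal J(f) in C{p,q} is {q^3, p^2 - q^2/13, p*q + 4*q^2/13}; counting standard monomials gives mu = 4. Corank 2; j^3 = (2*p + q)*(29*p^2 + 24*p*q + 5*q^2) splits into three distinct lines over C (the quadratic factor has nonzero discriminant), so D_4.

4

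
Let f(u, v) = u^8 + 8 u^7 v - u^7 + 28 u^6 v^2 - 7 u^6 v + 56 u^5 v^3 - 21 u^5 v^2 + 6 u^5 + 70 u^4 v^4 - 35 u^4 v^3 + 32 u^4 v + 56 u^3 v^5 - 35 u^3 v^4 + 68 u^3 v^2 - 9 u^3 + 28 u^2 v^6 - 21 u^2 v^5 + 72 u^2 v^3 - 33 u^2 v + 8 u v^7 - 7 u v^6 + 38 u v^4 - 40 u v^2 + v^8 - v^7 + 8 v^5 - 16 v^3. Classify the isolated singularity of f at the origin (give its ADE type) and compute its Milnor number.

The Hessian of f at 0 has rank 0. Corank 2; j^3 = -(u + v)*(3*u + 4*v)^2 has shape L^2 M (L != M), so D-series; mu = 9 gives D_9.

Type D_{9}, Milnor number mu = 9.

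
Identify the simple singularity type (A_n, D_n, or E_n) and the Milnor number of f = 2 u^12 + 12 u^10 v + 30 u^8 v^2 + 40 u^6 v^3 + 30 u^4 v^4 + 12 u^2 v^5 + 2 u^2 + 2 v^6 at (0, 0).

Type A5, Milnor number mu = 5.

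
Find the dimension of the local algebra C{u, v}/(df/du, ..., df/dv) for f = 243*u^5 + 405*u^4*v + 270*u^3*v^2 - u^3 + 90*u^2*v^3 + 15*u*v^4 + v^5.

The Hessian of f at 0 is [[0, 0], [0, 0]] with rank 0, so corank 2. A Groebner basis of the Jacobian ideal J(f) in C{u,v} is {v^5, u*v^3 + v^4/12, u^2}; counting standard monomials gives mu = 8. Corank 2; j^3 = -u^3 is a perfect cube, so E-series; the 5-jet and mu = 8 give E_8.

8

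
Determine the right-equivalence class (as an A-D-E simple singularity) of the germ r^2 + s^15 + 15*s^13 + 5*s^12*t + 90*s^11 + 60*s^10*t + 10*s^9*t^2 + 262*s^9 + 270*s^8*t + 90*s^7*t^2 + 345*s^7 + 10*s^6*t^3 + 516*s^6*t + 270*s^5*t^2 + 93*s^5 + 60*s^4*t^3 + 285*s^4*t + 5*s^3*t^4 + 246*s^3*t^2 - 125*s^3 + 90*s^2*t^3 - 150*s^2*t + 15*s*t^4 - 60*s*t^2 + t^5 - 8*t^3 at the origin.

The Hessian of f at 0 is [[0, 0, 0], [0, 0, 0], [0, 0, 2]] with rank 1, so corank 2. A Groebner basis of the Jacobian ideal J(f) in C{s,t,r} is {14375*s^2/32 + s*t^3 + 2875*s*t/8 + 575*t^2/8, -9375*s^2/8 - 1875*s*t/2 + t^4 - 375*t^2/2, s^3 - 12*s*t^2/25 - 16*t^3/125, s^2*t + 4*s*t^2/5 + 4*t^3/25, r}; counting standard monomials gives mu = 8. Corank 2; j^3 = -(5*s + 2*t)^3 is a perfect cube, so E-series; the 5-jet and mu = 8 give E_8.

E_8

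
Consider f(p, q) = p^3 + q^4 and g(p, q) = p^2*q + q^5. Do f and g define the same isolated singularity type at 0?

No.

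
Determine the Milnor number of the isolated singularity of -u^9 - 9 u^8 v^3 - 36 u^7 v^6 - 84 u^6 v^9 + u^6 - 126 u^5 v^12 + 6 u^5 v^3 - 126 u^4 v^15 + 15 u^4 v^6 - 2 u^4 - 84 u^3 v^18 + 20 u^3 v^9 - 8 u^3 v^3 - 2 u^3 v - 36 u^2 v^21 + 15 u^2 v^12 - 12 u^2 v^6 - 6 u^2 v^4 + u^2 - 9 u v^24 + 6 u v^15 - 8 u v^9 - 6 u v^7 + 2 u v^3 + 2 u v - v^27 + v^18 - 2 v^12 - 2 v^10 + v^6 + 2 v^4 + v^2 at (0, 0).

The Hessian of f at 0 is [[2, 2], [2, 2]] with rank 1, so corank 1. A Groebner basis of the Jacobian ideal J(f) in C{u,v} is {u^2/8 + u*v^3 - u*v/4 - 3*v^2/8, 3*u^2/8 + 5*u*v/4 + v^4 + 7*v^2/8, u^3 - 3*u*v^2/5 - 8*u/5 - 14*v^3/5 - 8*v/5, u^2*v + 6*u*v^2/5 + 8*u/15 + 19*v^3/15 + 8*v/15}; counting standard monomials gives mu = 8. Corank 1: A-series; mu = 8 gives A_8.

8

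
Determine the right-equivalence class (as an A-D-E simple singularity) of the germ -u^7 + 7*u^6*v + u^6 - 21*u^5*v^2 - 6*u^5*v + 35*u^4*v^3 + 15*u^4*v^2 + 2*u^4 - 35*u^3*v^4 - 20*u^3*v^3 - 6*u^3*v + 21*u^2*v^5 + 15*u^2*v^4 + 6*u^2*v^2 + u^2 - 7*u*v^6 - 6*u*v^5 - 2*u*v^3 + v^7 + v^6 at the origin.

The Hessian of f at 0 is [[2, 0], [0, 0]] with rank 1, so corank 1. A Groebner basis of the Jacobian ideal J(f) in C{u,v} is {-u*v + v^4, u*v^2 + u/3 - v^3/3, u^2}; counting standard monomials gives mu = 6. Corank 1: A-series; mu = 6 gives A_6.

A_{6}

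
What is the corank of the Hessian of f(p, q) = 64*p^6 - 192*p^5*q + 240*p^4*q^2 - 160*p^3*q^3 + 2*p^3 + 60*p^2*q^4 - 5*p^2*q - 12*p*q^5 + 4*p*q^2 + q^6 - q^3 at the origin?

2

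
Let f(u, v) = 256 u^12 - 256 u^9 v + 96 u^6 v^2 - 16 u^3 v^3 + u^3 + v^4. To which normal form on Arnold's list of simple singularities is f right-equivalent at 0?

The Hessian of f at 0 is [[0, 0], [0, 0]] with rank 0, so corank 2. A Groebner basis of the Jacobian ideal J(f) in C{u,v} is {v^3, u^2}; counting standard monomials gives mu = 6. Corank 2; j^3 = u^3 is a perfect cube, so E-series; the 4-jet and mu = 6 give E_6.

E_6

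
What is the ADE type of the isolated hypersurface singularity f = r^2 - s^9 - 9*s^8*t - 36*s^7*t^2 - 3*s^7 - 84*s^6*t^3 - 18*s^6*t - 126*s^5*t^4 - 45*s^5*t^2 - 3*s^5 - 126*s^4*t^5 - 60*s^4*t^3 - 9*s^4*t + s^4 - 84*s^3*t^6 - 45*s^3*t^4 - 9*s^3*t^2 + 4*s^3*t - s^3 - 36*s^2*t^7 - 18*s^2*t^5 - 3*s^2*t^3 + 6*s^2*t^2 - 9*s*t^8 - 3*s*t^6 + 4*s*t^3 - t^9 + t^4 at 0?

The Hessian of f at 0 has rank 1. Corank 2; j^3 = -s^3 is a perfect cube, so E-series; the 4-jet and mu = 6 give E_6.

E_{6}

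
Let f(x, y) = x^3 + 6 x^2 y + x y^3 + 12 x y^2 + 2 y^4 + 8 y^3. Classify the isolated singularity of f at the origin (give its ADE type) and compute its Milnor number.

The Hessian of f at 0 is [[0, 0], [0, 0]] with rank 0, so corank 2. A Groebner basis of the Jacobian ideal J(f) in C{x,y} is {x^3 + 6*x^2*y + 48*x^2 + 192*x*y + 192*y^2, -6*x^2 + x*y^2 - 24*x*y - 24*y^2, 3*x^2 + 12*x*y + y^3 + 12*y^2}; counting standard monomials gives mu = 7. Corank 2; j^3 = (x + 2*y)^3 is a perfect cube, so E-series; the 4-jet and mu = 7 give E_7.

Type E7, Milnor number mu = 7.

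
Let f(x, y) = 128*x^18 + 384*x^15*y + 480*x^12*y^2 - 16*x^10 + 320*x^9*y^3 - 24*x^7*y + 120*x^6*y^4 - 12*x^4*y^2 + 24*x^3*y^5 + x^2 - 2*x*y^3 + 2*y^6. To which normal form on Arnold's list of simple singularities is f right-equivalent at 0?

A_{5}

The Hessian of f at 0 has rank 1. Corank 1: A-series; mu = 5 gives A_5.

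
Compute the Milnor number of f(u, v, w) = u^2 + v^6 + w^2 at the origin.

5

The Hessian of f at 0 has rank 2. Corank 1: A-series; mu = 5 gives A_5.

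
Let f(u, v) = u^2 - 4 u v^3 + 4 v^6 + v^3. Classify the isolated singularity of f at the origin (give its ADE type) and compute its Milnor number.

Type A_{2}, Milnor number mu = 2.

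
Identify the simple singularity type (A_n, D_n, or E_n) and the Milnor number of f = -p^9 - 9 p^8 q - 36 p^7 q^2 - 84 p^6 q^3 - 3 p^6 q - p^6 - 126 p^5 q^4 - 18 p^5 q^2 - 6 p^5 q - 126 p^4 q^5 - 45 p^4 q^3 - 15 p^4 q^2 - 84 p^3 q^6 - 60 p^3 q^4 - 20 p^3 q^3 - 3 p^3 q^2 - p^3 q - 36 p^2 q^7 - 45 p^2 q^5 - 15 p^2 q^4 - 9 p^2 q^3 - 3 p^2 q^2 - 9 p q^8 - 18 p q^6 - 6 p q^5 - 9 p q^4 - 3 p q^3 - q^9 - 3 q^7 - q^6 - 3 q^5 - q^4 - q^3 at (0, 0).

The Hessian of f at 0 is [[0, 0], [0, 0]] with rank 0, so corank 2. A Groebner basis of the Jacobian ideal J(f) in C{p,q} is {p^3 - 3*p*q^2 + 3*q^2, p^2*q + 2*p*q^2, q^3}; counting standard monomials gives mu = 7. Corank 2; j^3 = -q^3 is a perfect cube, so E-series; the 4-jet and mu = 7 give E_7.

Type E_{7}, Milnor number mu = 7.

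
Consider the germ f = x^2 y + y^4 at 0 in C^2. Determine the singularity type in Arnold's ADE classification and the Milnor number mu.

Type D_5, Milnor number mu = 5.

The Hessian of f at 0 has rank 0. Corank 2; j^3 = x^2*y has shape L^2 M (L != M), so D-series; mu = 5 gives D_5.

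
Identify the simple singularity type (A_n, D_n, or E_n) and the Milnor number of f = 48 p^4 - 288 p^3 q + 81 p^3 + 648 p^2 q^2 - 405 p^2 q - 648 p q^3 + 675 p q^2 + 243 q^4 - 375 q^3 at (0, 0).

The Hessian of f at 0 has rank 0. Corank 2; j^3 = 3*(3*p - 5*q)^3 is a perfect cube, so E-series; the 4-jet and mu = 6 give E_6.

Type E6, Milnor number mu = 6.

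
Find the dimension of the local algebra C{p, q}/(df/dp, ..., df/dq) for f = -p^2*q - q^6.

The Hessian of f at 0 is [[0, 0], [0, 0]] with rank 0, so corank 2. A Groebner basis of the Jacobian ideal J(f) in C{p,q} is {p^2/6 + q^5, p^3, p*q}; counting standard monomials gives mu = 7. Corank 2; j^3 = -p^2*q has shape L^2 M (L != M), so D-series; mu = 7 gives D_7.

7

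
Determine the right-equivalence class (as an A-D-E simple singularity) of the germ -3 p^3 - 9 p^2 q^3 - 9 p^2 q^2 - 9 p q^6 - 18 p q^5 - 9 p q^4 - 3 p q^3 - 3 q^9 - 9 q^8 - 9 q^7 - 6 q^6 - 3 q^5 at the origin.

E_{7}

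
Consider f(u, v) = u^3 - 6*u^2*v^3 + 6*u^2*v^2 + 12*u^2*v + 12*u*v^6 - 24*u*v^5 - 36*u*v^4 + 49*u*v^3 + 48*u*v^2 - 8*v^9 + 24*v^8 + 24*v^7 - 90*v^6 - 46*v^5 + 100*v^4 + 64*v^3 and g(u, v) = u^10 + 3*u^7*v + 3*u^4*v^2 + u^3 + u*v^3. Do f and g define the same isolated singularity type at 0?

Yes.

The Hessian of f at 0 has rank 0. Corank 2; j^3 = (u + 4*v)^3 is a perfect cube, so E-series; the 4-jet and mu = 7 give E_7. The Hessian of g at 0 has rank 0. Corank 2; j^3 = u^3 is a perfect cube, so E-series; the 4-jet and mu = 7 give E_7. Both have type E_7, hence right-equivalent.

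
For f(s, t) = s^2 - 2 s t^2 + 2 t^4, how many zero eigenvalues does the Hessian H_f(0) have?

1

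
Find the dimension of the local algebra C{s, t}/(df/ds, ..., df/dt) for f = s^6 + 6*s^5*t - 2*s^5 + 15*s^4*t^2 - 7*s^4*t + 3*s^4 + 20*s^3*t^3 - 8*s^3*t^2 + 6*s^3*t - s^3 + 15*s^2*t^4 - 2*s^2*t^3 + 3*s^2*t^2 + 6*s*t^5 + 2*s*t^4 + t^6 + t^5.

8

The Hessian of f at 0 has rank 0. Corank 2; j^3 = -s^3 is a perfect cube, so E-series; the 5-jet and mu = 8 give E_8.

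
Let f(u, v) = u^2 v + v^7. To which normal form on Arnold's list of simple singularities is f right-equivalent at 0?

D8

The Hessian of f at 0 has rank 0. Corank 2; j^3 = u^2*v has shape L^2 M (L != M), so D-series; mu = 8 gives D_8.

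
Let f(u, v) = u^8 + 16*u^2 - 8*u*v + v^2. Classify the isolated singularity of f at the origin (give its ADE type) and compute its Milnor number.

Type A7, Milnor number mu = 7.

The Hessian of f at 0 has rank 1. Corank 1: A-series; mu = 7 gives A_7.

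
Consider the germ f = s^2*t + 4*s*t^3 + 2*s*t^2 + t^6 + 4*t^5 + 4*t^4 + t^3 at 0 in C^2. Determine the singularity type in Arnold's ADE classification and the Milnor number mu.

The Hessian of f at 0 is [[0, 0], [0, 0]] with rank 0, so corank 2. A Groebner basis of the Jacobian ideal J(f) in C{s,t} is {s^3 - 2*s^2 - 7*s*t^2 - s*t + t^2, s^2*t + 2*s^2/3 + 10*s*t^2/3 + s*t/6 - t^2/2, s*t/2 + t^3 + t^2/2}; counting standard monomials gives mu = 7. Corank 2; j^3 = t*(s + t)^2 has shape L^2 M (L != M), so D-series; mu = 7 gives D_7.

Type D_7, Milnor number mu = 7.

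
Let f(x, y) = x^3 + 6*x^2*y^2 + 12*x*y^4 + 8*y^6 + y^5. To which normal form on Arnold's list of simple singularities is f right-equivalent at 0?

The Hessian of f at 0 is [[0, 0], [0, 0]] with rank 0, so corank 2. A Groebner basis of the Jacobian ideal J(f) in C{x,y} is {y^4, x^3, x^2/4 + x*y^2}; counting standard monomials gives mu = 8. Corank 2; j^3 = x^3 is a perfect cube, so E-series; the 5-jet and mu = 8 give E_8.

E8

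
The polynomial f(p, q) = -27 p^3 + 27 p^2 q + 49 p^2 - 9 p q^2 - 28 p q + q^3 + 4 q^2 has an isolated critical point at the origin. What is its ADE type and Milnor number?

The Hessian of f at 0 is [[98, -28], [-28, 8]] with rank 1, so corank 1. A Groebner basis of the Jacobian ideal J(f) in C{p,q} is {q^2, p - 2*q/7}; counting standard monomials gives mu = 2. Corank 1: A-series; mu = 2 gives A_2.

Type A_2, Milnor number mu = 2.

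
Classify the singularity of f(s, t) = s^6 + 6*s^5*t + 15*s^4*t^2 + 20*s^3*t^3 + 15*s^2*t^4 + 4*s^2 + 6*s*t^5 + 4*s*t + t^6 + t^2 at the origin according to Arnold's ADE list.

A5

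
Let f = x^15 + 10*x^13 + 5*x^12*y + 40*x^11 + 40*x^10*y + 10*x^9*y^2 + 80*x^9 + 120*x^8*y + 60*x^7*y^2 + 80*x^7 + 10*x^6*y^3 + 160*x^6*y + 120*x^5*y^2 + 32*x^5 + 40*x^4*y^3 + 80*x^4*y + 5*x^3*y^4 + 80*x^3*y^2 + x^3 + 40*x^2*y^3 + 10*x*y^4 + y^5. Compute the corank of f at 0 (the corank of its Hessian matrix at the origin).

The Hessian at 0 is [[0, 0], [0, 0]] of rank 0; hence corank 2.

2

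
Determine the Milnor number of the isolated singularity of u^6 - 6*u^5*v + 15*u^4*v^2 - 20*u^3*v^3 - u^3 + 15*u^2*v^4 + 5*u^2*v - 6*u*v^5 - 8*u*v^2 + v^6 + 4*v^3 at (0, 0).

7

The Hessian of f at 0 is [[0, 0], [0, 0]] with rank 0, so corank 2. A Groebner basis of the Jacobian ideal J(f) in C{u,v} is {u*v/6 + v^5 - v^2/3, u*v^2 - 2*v^3, u^2 - 3*u*v + 2*v^2}; counting standard monomials gives mu = 7. Corank 2; j^3 = -(u - 2*v)^2*(u - v) has shape L^2 M (L != M), so D-series; mu = 7 gives D_7.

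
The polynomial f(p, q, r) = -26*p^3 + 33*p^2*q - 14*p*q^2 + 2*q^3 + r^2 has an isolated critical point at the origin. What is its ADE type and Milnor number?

The Hessian of f at 0 has rank 1. Corank 2; j^3 = -(2*p - q)*(13*p^2 - 10*p*q + 2*q^2) splits into three distinct lines over C (the quadratic factor has nonzero discriminant), so D_4.

Type D4, Milnor number mu = 4.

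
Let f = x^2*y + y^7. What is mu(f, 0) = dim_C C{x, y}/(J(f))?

8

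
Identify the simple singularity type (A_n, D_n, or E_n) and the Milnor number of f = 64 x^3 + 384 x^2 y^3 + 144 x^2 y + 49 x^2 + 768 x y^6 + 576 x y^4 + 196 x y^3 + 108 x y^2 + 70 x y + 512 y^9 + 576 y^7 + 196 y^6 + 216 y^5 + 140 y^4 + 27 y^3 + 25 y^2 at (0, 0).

Type A_{2}, Milnor number mu = 2.

The Hessian of f at 0 has rank 1. Corank 1: A-series; mu = 2 gives A_2.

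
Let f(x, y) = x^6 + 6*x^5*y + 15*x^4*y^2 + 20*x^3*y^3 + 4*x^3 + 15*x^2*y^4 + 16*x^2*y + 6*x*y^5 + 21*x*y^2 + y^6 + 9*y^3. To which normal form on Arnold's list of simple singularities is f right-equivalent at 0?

D_7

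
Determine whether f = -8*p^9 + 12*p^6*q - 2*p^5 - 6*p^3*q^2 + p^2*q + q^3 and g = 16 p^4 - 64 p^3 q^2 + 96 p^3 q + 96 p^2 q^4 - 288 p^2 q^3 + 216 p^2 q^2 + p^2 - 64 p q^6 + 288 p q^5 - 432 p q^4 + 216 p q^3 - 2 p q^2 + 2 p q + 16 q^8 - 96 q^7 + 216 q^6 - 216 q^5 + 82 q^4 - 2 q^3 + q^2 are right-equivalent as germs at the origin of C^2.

No.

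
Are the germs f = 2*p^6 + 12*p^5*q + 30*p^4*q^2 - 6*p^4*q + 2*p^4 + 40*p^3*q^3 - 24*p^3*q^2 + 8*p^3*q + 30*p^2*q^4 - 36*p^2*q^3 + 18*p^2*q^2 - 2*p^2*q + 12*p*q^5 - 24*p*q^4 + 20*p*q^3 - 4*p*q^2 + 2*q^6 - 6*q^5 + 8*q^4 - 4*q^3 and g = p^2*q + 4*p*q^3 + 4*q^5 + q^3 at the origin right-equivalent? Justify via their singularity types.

Yes.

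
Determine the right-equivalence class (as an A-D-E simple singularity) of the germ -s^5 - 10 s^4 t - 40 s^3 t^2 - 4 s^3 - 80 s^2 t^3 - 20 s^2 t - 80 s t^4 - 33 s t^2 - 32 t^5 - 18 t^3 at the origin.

D_{6}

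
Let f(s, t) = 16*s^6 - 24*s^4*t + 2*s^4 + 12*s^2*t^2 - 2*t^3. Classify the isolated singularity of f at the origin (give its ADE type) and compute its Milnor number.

The Hessian of f at 0 has rank 0. Corank 2; j^3 = -2*t^3 is a perfect cube, so E-series; the 4-jet and mu = 6 give E_6.

Type E_6, Milnor number mu = 6.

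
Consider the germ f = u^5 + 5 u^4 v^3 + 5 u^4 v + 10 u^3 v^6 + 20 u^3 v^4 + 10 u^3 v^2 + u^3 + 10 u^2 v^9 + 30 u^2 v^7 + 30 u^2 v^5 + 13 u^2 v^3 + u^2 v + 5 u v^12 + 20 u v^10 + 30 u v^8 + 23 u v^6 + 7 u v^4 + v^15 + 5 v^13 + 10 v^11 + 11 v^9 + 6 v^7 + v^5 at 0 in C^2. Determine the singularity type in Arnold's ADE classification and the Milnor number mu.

The Hessian of f at 0 is [[0, 0], [0, 0]] with rank 0, so corank 2. A Groebner basis of the Jacobian ideal J(f) in C{u,v} is {-u*v/4 + v^4, u*v^2, u^2 + 5*u*v/4}; counting standard monomials gives mu = 6. Corank 2; j^3 = u^2*(u + v) has shape L^2 M (L != M), so D-series; mu = 6 gives D_6.

Type D_{6}, Milnor number mu = 6.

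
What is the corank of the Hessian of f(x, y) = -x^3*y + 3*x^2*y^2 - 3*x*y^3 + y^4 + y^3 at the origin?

2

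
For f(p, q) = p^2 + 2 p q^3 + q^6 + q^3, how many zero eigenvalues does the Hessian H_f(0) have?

Hessian at 0 has rank 1.

1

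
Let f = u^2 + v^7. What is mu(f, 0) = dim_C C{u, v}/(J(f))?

6

The Hessian of f at 0 is [[2, 0], [0, 0]] with rank 1, so corank 1. A Groebner basis of the Jacobian ideal J(f) in C{u,v} is {v^6, u}; counting standard monomials gives mu = 6. Corank 1: A-series; mu = 6 gives A_6.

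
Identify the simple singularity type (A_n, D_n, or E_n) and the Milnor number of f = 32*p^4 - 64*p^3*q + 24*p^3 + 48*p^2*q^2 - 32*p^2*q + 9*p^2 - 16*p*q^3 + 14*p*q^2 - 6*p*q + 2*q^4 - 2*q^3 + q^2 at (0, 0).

Type A3, Milnor number mu = 3.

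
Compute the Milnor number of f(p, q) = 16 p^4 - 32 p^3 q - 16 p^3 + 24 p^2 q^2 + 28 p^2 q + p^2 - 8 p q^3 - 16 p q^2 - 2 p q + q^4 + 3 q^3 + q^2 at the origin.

The Hessian of f at 0 has rank 1. Corank 1: A-series; mu = 2 gives A_2.

2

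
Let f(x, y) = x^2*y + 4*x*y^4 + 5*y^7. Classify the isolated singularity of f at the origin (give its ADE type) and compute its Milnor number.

The Hessian of f at 0 has rank 0. Corank 2; j^3 = x^2*y has shape L^2 M (L != M), so D-series; mu = 8 gives D_8.

Type D8, Milnor number mu = 8.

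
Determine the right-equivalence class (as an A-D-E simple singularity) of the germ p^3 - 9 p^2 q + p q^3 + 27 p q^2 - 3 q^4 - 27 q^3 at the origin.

E_{7}

The Hessian of f at 0 has rank 0. Corank 2; j^3 = (p - 3*q)^3 is a perfect cube, so E-series; the 4-jet and mu = 7 give E_7.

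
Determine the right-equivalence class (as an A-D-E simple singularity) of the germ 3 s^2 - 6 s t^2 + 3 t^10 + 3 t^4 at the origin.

The Hessian of f at 0 has rank 1. Corank 1: A-series; mu = 9 gives A_9.

A_{9}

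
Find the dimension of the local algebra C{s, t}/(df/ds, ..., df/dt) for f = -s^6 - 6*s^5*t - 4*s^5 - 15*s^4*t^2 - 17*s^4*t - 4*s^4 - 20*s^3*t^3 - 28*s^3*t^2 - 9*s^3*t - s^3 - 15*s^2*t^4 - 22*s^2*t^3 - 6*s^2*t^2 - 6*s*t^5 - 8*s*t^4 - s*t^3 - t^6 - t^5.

7

The Hessian of f at 0 has rank 0. Corank 2; j^3 = -s^3 is a perfect cube, so E-series; the 4-jet and mu = 7 give E_7.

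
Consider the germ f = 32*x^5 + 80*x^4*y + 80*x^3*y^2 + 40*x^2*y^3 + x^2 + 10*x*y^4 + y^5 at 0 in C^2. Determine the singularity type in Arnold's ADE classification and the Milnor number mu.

The Hessian of f at 0 has rank 1. Corank 1: A-series; mu = 4 gives A_4.

Type A_4, Milnor number mu = 4.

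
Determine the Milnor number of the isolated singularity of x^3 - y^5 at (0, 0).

8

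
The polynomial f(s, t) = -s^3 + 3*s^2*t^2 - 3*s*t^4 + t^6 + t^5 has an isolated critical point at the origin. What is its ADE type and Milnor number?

The Hessian of f at 0 is [[0, 0], [0, 0]] with rank 0, so corank 2. A Groebner basis of the Jacobian ideal J(f) in C{s,t} is {t^4, s^3, -s^2/2 + s*t^2}; counting standard monomials gives mu = 8. Corank 2; j^3 = -s^3 is a perfect cube, so E-series; the 5-jet and mu = 8 give E_8.

Type E8, Milnor number mu = 8.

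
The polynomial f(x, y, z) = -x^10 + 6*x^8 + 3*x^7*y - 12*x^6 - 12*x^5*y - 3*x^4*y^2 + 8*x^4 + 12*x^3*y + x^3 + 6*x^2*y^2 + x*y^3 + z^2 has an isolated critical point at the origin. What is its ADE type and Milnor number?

Type E_{7}, Milnor number mu = 7.

The Hessian of f at 0 has rank 1. Corank 2; j^3 = x^3 is a perfect cube, so E-series; the 4-jet and mu = 7 give E_7.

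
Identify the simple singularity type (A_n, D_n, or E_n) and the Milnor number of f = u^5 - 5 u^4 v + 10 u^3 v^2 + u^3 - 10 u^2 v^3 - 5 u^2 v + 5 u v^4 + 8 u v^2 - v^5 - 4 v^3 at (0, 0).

The Hessian of f at 0 is [[0, 0], [0, 0]] with rank 0, so corank 2. A Groebner basis of the Jacobian ideal J(f) in C{u,v} is {-u*v/5 + v^4 + 2*v^2/5, u*v^2 - 2*v^3, u^2 - 3*u*v + 2*v^2}; counting standard monomials gives mu = 6. Corank 2; j^3 = (u - 2*v)^2*(u - v) has shape L^2 M (L != M), so D-series; mu = 6 gives D_6.

Type D6, Milnor number mu = 6.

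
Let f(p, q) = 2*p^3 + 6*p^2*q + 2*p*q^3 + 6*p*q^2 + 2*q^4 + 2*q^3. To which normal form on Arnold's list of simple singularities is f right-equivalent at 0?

E7

The Hessian of f at 0 is [[0, 0], [0, 0]] with rank 0, so corank 2. A Groebner basis of the Jacobian ideal J(f) in C{p,q} is {p^3 + 3*p^2*q + 6*p^2 + 12*p*q + 6*q^2, -3*p^2 + p*q^2 - 6*p*q - 3*q^2, 3*p^2 + 6*p*q + q^3 + 3*q^2}; counting standard monomials gives mu = 7. Corank 2; j^3 = 2*(p + q)^3 is a perfect cube, so E-series; the 4-jet and mu = 7 give E_7.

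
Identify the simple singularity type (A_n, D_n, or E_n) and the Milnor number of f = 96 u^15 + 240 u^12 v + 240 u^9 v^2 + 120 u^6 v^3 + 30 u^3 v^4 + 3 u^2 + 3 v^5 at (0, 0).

Type A4, Milnor number mu = 4.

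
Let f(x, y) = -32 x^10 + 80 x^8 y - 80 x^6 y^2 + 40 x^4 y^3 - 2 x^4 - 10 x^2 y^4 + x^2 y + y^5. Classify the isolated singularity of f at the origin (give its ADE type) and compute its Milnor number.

The Hessian of f at 0 has rank 0. Corank 2; j^3 = x^2*y has shape L^2 M (L != M), so D-series; mu = 6 gives D_6.

Type D_6, Milnor number mu = 6.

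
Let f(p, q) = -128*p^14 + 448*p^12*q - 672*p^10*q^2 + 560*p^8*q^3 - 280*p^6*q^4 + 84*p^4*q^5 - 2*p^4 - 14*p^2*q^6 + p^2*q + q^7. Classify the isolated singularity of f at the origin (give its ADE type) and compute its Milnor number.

Type D8, Milnor number mu = 8.

The Hessian of f at 0 has rank 0. Corank 2; j^3 = p^2*q has shape L^2 M (L != M), so D-series; mu = 8 gives D_8.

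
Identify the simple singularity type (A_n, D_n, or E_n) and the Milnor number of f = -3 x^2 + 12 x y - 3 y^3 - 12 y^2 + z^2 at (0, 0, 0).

Type A_2, Milnor number mu = 2.

The Hessian of f at 0 is [[-6, 12, 0], [12, -24, 0], [0, 0, 2]] with rank 2, so corank 1. A Groebner basis of the Jacobian ideal J(f) in C{x,y,z} is {y^2, x - 2*y, z}; counting standard monomials gives mu = 2. Corank 1: A-series; mu = 2 gives A_2.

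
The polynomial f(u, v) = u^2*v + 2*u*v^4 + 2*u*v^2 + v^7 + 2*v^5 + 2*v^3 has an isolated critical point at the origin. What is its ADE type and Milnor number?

Type D_{4}, Milnor number mu = 4.

The Hessian of f at 0 is [[0, 0], [0, 0]] with rank 0, so corank 2. A Groebner basis of the Jacobian ideal J(f) in C{u,v} is {v^3, u^2 + 2*v^2, u*v + v^2}; counting standard monomials gives mu = 4. Corank 2; j^3 = v*(u^2 + 2*u*v + 2*v^2) splits into three distinct lines over C (the quadratic factor has nonzero discriminant), so D_4.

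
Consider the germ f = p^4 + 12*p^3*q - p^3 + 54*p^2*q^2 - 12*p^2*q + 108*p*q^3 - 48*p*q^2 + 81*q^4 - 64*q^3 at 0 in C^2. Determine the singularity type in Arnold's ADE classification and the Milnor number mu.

Type E_{6}, Milnor number mu = 6.

The Hessian of f at 0 is [[0, 0], [0, 0]] with rank 0, so corank 2. A Groebner basis of the Jacobian ideal J(f) in C{p,q} is {q^4, p*q^2 + 11*q^3/3, p^2 + 8*p*q + 16*q^2}; counting standard monomials gives mu = 6. Corank 2; j^3 = -(p + 4*q)^3 is a perfect cube, so E-series; the 4-jet and mu = 6 give E_6.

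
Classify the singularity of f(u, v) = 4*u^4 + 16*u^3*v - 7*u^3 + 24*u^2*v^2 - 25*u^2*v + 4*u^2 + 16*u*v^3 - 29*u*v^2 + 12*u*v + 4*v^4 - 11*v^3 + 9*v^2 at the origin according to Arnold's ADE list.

A_{2}

The Hessian of f at 0 has rank 1. Corank 1: A-series; mu = 2 gives A_2.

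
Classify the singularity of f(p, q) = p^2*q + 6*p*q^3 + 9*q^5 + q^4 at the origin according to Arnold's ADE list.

The Hessian of f at 0 has rank 0. Corank 2; j^3 = p^2*q has shape L^2 M (L != M), so D-series; mu = 5 gives D_5.

D5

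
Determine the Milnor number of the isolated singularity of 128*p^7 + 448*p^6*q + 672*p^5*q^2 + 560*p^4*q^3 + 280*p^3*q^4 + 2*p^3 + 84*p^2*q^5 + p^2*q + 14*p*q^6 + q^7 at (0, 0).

8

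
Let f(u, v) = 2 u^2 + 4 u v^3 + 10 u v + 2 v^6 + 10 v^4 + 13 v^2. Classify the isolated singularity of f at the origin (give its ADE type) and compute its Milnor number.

Type A_1, Milnor number mu = 1.

The Hessian of f at 0 is [[4, 10], [10, 26]] with rank 2, so corank 0. A Groebner basis of the Jacobian ideal J(f) in C{u,v} is {u, v}; counting standard monomials gives mu = 1. Corank 0: nondegenerate Morse point, so A_1.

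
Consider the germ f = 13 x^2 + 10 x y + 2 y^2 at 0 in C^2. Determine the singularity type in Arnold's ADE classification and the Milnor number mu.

Type A_{1}, Milnor number mu = 1.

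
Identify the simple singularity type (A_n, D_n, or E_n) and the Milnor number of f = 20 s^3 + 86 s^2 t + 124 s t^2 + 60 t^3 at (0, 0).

The Hessian of f at 0 is [[0, 0], [0, 0]] with rank 0, so corank 2. A Groebner basis of the Jacobian ideal J(f) in C{s,t} is {t^3, s^2 - 26*t^2/11, s*t + 17*t^2/11}; counting standard monomials gives mu = 4. Corank 2; j^3 = 2*(2*s + 3*t)*(5*s^2 + 14*s*t + 10*t^2) splits into three distinct lines over C (the quadratic factor has nonzero discriminant), so D_4.

Type D_4, Milnor number mu = 4.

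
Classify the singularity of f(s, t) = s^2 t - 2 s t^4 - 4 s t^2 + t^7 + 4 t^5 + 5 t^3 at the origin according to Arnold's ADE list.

The Hessian of f at 0 has rank 0. Corank 2; j^3 = t*(s^2 - 4*s*t + 5*t^2) splits into three distinct lines over C (the quadratic factor has nonzero discriminant), so D_4.

D_4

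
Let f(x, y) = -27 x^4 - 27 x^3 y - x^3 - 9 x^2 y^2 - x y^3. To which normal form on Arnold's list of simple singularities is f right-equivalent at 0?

E_7

The Hessian of f at 0 has rank 0. Corank 2; j^3 = -x^3 is a perfect cube, so E-series; the 4-jet and mu = 7 give E_7.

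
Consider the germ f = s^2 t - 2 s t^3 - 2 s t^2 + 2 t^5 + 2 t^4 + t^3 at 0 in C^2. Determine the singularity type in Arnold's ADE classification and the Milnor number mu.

The Hessian of f at 0 has rank 0. Corank 2; j^3 = t*(s - t)^2 has shape L^2 M (L != M), so D-series; mu = 6 gives D_6.

Type D_{6}, Milnor number mu = 6.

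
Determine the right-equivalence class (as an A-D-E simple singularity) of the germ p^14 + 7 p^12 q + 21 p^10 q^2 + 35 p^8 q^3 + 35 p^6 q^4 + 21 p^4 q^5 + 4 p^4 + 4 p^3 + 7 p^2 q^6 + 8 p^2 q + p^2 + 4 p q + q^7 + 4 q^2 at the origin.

A6

The Hessian of f at 0 has rank 1. Corank 1: A-series; mu = 6 gives A_6.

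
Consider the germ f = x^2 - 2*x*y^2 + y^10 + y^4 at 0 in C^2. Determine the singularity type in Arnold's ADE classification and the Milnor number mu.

Type A_{9}, Milnor number mu = 9.

The Hessian of f at 0 has rank 1. Corank 1: A-series; mu = 9 gives A_9.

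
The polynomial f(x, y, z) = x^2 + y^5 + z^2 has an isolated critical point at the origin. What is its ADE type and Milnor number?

The Hessian of f at 0 has rank 2. Corank 1: A-series; mu = 4 gives A_4.

Type A4, Milnor number mu = 4.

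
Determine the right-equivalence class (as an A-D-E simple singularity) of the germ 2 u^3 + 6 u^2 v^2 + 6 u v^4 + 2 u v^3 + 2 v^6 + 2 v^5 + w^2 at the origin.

E_{7}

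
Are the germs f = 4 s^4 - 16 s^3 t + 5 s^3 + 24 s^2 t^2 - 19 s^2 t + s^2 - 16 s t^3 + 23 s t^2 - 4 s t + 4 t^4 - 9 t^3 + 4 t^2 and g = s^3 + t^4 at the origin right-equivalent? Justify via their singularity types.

No.

The Hessian of f at 0 has rank 1. Corank 1: A-series; mu = 2 gives A_2. The Hessian of g at 0 has rank 0. Corank 2; j^3 = s^3 is a perfect cube, so E-series; the 4-jet and mu = 6 give E_6. f is A_2 but g is E_6, hence not right-equivalent.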